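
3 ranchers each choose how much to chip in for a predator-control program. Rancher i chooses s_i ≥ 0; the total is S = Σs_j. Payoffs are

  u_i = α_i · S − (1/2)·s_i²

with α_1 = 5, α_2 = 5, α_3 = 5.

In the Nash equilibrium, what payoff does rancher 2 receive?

Rancher i's FOC: ∂u_i/∂s_i = α_i − s_i = 0, so s_i* = α_i.
NE contributions = (5, 5, 5); S = 15.
u_2 = α_2·S − ½·(s_2)² = 5·15 − ½·5² = 62.5.

62.5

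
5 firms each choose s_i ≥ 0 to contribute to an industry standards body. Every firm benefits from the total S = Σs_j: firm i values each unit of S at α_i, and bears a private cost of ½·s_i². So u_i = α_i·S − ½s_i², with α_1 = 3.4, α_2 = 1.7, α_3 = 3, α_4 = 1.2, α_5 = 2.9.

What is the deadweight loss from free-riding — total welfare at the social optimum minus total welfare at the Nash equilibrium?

Firm i's FOC: ∂u_i/∂s_i = α_i − s_i = 0, so s_i* = α_i.
NE contributions = (3.4, 1.7, 3, 1.2, 2.9); S = 12.2.
W^NE = (Σα)·S − ½Σα_i² = 12.2² − ½·33.3 = 132.19.
Planner sets s_i = Σα_j = 12.2 for every i, so S^SO = 5·12.2 = 61.
W^SO = (Σα)·S^SO − ½·5·(Σα)² = (5/2)·12.2² = 372.1.
Deadweight loss = W^SO − W^NE = 239.91.

239.91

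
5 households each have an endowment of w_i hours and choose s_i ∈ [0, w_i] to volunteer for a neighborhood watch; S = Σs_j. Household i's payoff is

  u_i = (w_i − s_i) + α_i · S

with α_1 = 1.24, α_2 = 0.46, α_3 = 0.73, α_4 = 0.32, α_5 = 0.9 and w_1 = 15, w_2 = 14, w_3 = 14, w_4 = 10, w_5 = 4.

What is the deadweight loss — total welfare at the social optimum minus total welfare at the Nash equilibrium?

111.3

∂u_i/∂s_i = α_i − 1, so household i contributes w_i if α_i > 1, else 0.
α_i > 1 for i ∈ {1}; NE contributions (15, 0, 0, 0, 0), S = 15.
W^NE = Σw_i − S^NE + (Σα_i)·S^NE = 57 + 2.65·15 = 96.75.
Planner: ∂(Σu_j)/∂s_i = Σα_j − 1 = 2.65 > 0, so everyone contributes w_i; S^SO = 57, W^SO = 57 + 2.65·57 = 208.05.
Deadweight loss = 111.3.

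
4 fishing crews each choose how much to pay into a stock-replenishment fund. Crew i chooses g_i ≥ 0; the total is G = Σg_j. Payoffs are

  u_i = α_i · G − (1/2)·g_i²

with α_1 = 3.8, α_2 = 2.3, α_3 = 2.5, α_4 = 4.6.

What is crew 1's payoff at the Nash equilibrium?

Crew i's FOC: ∂u_i/∂g_i = α_i − g_i = 0, so g_i* = α_i.
NE contributions = (3.8, 2.3, 2.5, 4.6); G = 13.2.
u_1 = α_1·G − ½·(g_1)² = 3.8·13.2 − ½·3.8² = 42.94.

42.94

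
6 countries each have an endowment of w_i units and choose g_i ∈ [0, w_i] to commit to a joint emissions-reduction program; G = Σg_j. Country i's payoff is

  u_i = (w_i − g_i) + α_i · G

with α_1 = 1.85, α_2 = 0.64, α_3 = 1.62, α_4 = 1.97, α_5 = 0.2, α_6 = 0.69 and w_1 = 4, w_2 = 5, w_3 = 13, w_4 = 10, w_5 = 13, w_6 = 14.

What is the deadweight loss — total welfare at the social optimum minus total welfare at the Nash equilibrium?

∂u_i/∂g_i = α_i − 1, so country i contributes w_i if α_i > 1, else 0.
α_i > 1 for i ∈ {1, 3, 4}; NE contributions (4, 0, 13, 10, 0, 0), G = 27.
W^NE = Σw_i − G^NE + (Σα_i)·G^NE = 59 + 5.97·27 = 220.19.
Planner: ∂(Σu_j)/∂g_i = Σα_j − 1 = 5.97 > 0, so everyone contributes w_i; G^SO = 59, W^SO = 59 + 5.97·59 = 411.23.
Deadweight loss = 191.04.

191.04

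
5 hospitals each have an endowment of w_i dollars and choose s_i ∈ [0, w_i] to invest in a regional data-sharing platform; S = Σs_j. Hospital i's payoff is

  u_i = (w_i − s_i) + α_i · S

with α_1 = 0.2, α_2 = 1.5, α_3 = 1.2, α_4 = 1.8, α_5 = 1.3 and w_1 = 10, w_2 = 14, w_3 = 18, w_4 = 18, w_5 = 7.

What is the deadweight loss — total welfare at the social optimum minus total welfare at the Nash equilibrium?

50

∂u_i/∂s_i = α_i − 1, so hospital i contributes w_i if α_i > 1, else 0.
α_i > 1 for i ∈ {2, 3, 4, 5}; NE contributions (0, 14, 18, 18, 7), S = 57.
W^NE = Σw_i − S^NE + (Σα_i)·S^NE = 67 + 5·57 = 352.
Planner: ∂(Σu_j)/∂s_i = Σα_j − 1 = 5 > 0, so everyone contributes w_i; S^SO = 67, W^SO = 67 + 5·67 = 402.
Deadweight loss = 50.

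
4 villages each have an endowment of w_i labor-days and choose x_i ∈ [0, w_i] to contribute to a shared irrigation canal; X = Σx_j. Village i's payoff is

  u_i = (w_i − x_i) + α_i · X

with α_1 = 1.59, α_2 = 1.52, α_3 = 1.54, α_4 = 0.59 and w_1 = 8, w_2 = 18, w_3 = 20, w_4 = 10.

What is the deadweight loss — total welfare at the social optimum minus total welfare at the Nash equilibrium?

42.4

∂u_i/∂x_i = α_i − 1, so village i contributes w_i if α_i > 1, else 0.
α_i > 1 for i ∈ {1, 2, 3}; NE contributions (8, 18, 20, 0), X = 46.
W^NE = Σw_i − X^NE + (Σα_i)·X^NE = 56 + 4.24·46 = 251.04.
Planner: ∂(Σu_j)/∂x_i = Σα_j − 1 = 4.24 > 0, so everyone contributes w_i; X^SO = 56, W^SO = 56 + 4.24·56 = 293.44.
Deadweight loss = 42.4.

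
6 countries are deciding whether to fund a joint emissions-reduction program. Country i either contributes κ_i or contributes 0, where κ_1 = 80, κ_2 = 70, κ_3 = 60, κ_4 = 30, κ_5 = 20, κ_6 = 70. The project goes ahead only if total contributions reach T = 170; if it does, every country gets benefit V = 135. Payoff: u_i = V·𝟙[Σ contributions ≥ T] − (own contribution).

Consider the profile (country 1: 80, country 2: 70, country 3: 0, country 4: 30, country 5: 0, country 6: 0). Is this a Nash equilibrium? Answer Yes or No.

Total = 180 ≥ 170: provided.
Country 1 (pledges 80, payoff 55): dropping to 0 → total 100, payoff 0. No gain.
Country 2 (pledges 70, payoff 65): dropping to 0 → total 110, payoff 0. No gain.
Country 3 (pledges 0, payoff 135): pledging 60 → total 240, payoff 75. No gain.
Country 4 (pledges 30, payoff 105): dropping to 0 → total 150, payoff 0. No gain.
Country 5 (pledges 0, payoff 135): pledging 20 → total 200, payoff 115. No gain.
Country 6 (pledges 0, payoff 135): pledging 70 → total 250, payoff 65. No gain.

Yes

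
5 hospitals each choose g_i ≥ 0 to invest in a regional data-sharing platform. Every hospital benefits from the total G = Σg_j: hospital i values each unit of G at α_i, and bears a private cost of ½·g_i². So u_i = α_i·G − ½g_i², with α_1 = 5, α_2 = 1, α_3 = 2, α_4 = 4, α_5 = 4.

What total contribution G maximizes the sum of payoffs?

80

Planner FOC: ∂(Σu_j)/∂g_i = (Σα_j) − g_i = 0, so g_i^SO = Σα_j = 16 for every i; G^SO = 80.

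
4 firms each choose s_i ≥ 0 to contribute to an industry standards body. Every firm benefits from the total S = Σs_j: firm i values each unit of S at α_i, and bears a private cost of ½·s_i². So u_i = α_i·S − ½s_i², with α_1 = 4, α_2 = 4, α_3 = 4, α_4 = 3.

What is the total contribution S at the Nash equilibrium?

15

Firm i's FOC: ∂u_i/∂s_i = α_i − s_i = 0, so s_i* = α_i.
NE contributions = (4, 4, 4, 3); S = 15.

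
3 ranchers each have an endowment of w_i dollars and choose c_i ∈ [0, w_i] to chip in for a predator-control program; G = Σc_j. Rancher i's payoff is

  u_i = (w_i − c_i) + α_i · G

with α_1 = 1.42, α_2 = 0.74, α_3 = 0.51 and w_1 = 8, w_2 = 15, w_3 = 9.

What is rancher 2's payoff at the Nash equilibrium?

20.92

∂u_i/∂c_i = α_i − 1, so rancher i contributes w_i if α_i > 1, else 0.
α_i > 1 for i ∈ {1}; NE contributions (8, 0, 0), G = 8.
u_2 = (15 − 0) + 0.74·8 = 20.92.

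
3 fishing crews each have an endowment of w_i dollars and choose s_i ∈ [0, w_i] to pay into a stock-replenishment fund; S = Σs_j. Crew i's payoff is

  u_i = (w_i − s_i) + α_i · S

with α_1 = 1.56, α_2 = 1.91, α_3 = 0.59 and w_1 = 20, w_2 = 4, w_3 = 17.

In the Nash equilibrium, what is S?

∂u_i/∂s_i = α_i − 1, so crew i contributes w_i if α_i > 1, else 0.
α_i > 1 for i ∈ {1, 2}; NE contributions (20, 4, 0), S = 24.

24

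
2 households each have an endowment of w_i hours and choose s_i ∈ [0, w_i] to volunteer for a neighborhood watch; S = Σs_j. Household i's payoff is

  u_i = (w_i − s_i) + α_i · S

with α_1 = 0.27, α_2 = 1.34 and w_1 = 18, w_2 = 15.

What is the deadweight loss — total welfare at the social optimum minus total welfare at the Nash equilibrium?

∂u_i/∂s_i = α_i − 1, so household i contributes w_i if α_i > 1, else 0.
α_i > 1 for i ∈ {2}; NE contributions (0, 15), S = 15.
W^NE = Σw_i − S^NE + (Σα_i)·S^NE = 33 + 0.61·15 = 42.15.
Planner: ∂(Σu_j)/∂s_i = Σα_j − 1 = 0.61 > 0, so everyone contributes w_i; S^SO = 33, W^SO = 33 + 0.61·33 = 53.13.
Deadweight loss = 10.98.

10.98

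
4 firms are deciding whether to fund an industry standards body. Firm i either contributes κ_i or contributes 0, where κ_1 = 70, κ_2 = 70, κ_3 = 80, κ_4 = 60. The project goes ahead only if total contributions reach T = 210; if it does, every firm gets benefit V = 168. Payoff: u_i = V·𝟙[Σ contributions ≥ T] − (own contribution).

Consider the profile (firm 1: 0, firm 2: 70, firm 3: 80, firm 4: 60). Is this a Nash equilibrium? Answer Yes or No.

Total = 210 ≥ 210: provided.
Firm 1 (pledges 0, payoff 168): pledging 70 → total 280, payoff 98. No gain.
Firm 2 (pledges 70, payoff 98): dropping to 0 → total 140, payoff 0. No gain.
Firm 3 (pledges 80, payoff 88): dropping to 0 → total 130, payoff 0. No gain.
Firm 4 (pledges 60, payoff 108): dropping to 0 → total 150, payoff 0. No gain.

Yes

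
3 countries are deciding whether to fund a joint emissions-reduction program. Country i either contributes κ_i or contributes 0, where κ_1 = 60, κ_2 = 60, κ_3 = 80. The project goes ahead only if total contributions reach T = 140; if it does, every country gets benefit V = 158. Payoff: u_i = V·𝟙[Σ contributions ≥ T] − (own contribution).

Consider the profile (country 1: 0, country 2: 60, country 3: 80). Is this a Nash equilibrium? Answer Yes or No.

Yes

Total = 140 ≥ 140: provided.
Country 1 (pledges 0, payoff 158): pledging 60 → total 200, payoff 98. No gain.
Country 2 (pledges 60, payoff 98): dropping to 0 → total 80, payoff 0. No gain.
Country 3 (pledges 80, payoff 78): dropping to 0 → total 60, payoff 0. No gain.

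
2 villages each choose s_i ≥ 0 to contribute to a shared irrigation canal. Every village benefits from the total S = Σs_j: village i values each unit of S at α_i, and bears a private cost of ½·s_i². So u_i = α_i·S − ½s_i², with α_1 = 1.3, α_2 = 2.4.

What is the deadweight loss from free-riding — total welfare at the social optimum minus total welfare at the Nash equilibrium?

Village i's FOC: ∂u_i/∂s_i = α_i − s_i = 0, so s_i* = α_i.
NE contributions = (1.3, 2.4); S = 3.7.
W^NE = (Σα)·S − ½Σα_i² = 3.7² − ½·7.45 = 9.965.
Planner sets s_i = Σα_j = 3.7 for every i, so S^SO = 2·3.7 = 7.4.
W^SO = (Σα)·S^SO − ½·2·(Σα)² = (2/2)·3.7² = 13.69.
Deadweight loss = W^SO − W^NE = 3.725.

3.725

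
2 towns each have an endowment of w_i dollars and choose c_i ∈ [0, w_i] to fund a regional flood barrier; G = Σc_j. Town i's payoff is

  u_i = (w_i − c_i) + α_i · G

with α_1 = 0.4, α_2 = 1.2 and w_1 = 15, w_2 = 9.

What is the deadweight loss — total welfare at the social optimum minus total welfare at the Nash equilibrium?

∂u_i/∂c_i = α_i − 1, so town i contributes w_i if α_i > 1, else 0.
α_i > 1 for i ∈ {2}; NE contributions (0, 9), G = 9.
W^NE = Σw_i − G^NE + (Σα_i)·G^NE = 24 + 0.6·9 = 29.4.
Planner: ∂(Σu_j)/∂c_i = Σα_j − 1 = 0.6 > 0, so everyone contributes w_i; G^SO = 24, W^SO = 24 + 0.6·24 = 38.4.
Deadweight loss = 9.

9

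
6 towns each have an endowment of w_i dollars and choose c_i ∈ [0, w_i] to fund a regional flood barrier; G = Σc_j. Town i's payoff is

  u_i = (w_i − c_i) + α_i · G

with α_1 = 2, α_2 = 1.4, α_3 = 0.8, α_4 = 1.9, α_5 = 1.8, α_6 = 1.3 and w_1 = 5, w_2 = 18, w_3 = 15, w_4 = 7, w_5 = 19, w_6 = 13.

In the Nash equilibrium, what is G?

62

∂u_i/∂c_i = α_i − 1, so town i contributes w_i if α_i > 1, else 0.
α_i > 1 for i ∈ {1, 2, 4, 5, 6}; NE contributions (5, 18, 0, 7, 19, 13), G = 62.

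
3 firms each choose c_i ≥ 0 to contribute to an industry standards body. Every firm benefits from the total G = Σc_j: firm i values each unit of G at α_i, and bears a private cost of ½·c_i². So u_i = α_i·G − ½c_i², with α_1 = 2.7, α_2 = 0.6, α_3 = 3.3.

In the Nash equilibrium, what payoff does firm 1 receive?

14.175

Firm i's FOC: ∂u_i/∂c_i = α_i − c_i = 0, so c_i* = α_i.
NE contributions = (2.7, 0.6, 3.3); G = 6.6.
u_1 = α_1·G − ½·(c_1)² = 2.7·6.6 − ½·2.7² = 14.175.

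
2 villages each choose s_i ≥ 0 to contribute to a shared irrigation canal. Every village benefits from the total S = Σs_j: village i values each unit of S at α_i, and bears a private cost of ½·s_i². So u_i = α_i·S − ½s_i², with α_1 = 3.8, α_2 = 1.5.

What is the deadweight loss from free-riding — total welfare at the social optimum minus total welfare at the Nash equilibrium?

8.345

Village i's FOC: ∂u_i/∂s_i = α_i − s_i = 0, so s_i* = α_i.
NE contributions = (3.8, 1.5); S = 5.3.
W^NE = (Σα)·S − ½Σα_i² = 5.3² − ½·16.69 = 19.745.
Planner sets s_i = Σα_j = 5.3 for every i, so S^SO = 2·5.3 = 10.6.
W^SO = (Σα)·S^SO − ½·2·(Σα)² = (2/2)·5.3² = 28.09.
Deadweight loss = W^SO − W^NE = 8.345.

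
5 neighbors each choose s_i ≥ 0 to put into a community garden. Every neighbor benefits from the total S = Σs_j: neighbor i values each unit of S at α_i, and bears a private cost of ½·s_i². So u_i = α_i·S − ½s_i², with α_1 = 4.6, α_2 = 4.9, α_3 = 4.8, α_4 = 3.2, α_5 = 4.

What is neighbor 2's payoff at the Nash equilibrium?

Neighbor i's FOC: ∂u_i/∂s_i = α_i − s_i = 0, so s_i* = α_i.
NE contributions = (4.6, 4.9, 4.8, 3.2, 4); S = 21.5.
u_2 = α_2·S − ½·(s_2)² = 4.9·21.5 − ½·4.9² = 93.345.

93.345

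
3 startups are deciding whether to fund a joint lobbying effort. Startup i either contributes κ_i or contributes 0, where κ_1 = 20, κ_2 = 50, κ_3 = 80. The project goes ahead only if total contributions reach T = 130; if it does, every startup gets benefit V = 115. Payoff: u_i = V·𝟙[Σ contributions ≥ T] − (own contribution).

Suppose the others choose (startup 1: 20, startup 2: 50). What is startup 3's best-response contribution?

80

Others' total = 70. Contributing 80 brings total to 150 ≥ 130: gain V − κ_3 = 35.
Best response: 80.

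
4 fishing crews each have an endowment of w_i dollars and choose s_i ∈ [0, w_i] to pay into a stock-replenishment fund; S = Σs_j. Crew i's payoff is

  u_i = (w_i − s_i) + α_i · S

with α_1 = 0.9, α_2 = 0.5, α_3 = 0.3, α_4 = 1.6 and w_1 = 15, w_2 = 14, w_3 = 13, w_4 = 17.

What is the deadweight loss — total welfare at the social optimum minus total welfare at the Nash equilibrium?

96.6

∂u_i/∂s_i = α_i − 1, so crew i contributes w_i if α_i > 1, else 0.
α_i > 1 for i ∈ {4}; NE contributions (0, 0, 0, 17), S = 17.
W^NE = Σw_i − S^NE + (Σα_i)·S^NE = 59 + 2.3·17 = 98.1.
Planner: ∂(Σu_j)/∂s_i = Σα_j − 1 = 2.3 > 0, so everyone contributes w_i; S^SO = 59, W^SO = 59 + 2.3·59 = 194.7.
Deadweight loss = 96.6.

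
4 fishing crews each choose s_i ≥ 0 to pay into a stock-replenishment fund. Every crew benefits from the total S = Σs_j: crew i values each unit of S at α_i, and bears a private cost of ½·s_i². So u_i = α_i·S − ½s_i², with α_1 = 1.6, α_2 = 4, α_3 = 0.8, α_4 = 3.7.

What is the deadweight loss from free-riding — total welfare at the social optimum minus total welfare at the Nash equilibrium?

118.455

Crew i's FOC: ∂u_i/∂s_i = α_i − s_i = 0, so s_i* = α_i.
NE contributions = (1.6, 4, 0.8, 3.7); S = 10.1.
W^NE = (Σα)·S − ½Σα_i² = 10.1² − ½·32.89 = 85.565.
Planner sets s_i = Σα_j = 10.1 for every i, so S^SO = 4·10.1 = 40.4.
W^SO = (Σα)·S^SO − ½·4·(Σα)² = (4/2)·10.1² = 204.02.
Deadweight loss = W^SO − W^NE = 118.455.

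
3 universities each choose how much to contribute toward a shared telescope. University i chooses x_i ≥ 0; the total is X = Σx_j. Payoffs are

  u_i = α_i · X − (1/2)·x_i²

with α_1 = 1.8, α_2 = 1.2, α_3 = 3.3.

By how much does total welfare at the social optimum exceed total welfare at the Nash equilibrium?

27.63

University i's FOC: ∂u_i/∂x_i = α_i − x_i = 0, so x_i* = α_i.
NE contributions = (1.8, 1.2, 3.3); X = 6.3.
W^NE = (Σα)·X − ½Σα_i² = 6.3² − ½·15.57 = 31.905.
Planner sets x_i = Σα_j = 6.3 for every i, so X^SO = 3·6.3 = 18.9.
W^SO = (Σα)·X^SO − ½·3·(Σα)² = (3/2)·6.3² = 59.535.
Deadweight loss = W^SO − W^NE = 27.63.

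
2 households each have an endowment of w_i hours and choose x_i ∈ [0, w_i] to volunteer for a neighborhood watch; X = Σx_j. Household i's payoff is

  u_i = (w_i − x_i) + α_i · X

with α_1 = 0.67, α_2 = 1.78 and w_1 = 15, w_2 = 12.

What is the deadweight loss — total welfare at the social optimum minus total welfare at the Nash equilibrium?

∂u_i/∂x_i = α_i − 1, so household i contributes w_i if α_i > 1, else 0.
α_i > 1 for i ∈ {2}; NE contributions (0, 12), X = 12.
W^NE = Σw_i − X^NE + (Σα_i)·X^NE = 27 + 1.45·12 = 44.4.
Planner: ∂(Σu_j)/∂x_i = Σα_j − 1 = 1.45 > 0, so everyone contributes w_i; X^SO = 27, W^SO = 27 + 1.45·27 = 66.15.
Deadweight loss = 21.75.

21.75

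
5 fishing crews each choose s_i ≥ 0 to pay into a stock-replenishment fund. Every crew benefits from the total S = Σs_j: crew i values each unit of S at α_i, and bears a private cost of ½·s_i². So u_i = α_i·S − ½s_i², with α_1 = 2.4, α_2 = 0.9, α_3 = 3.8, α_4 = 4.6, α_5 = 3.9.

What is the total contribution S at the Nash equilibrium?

15.6

Crew i's FOC: ∂u_i/∂s_i = α_i − s_i = 0, so s_i* = α_i.
NE contributions = (2.4, 0.9, 3.8, 4.6, 3.9); S = 15.6.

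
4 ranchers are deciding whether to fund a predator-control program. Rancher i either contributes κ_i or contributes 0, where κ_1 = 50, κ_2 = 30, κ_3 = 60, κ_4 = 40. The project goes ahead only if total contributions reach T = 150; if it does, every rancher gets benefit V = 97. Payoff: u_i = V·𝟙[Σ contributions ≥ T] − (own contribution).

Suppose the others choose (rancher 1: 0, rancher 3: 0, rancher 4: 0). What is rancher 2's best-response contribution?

0

Others' total = 0. Even contributing 30 gives 30 < 150: no benefit either way.
Best response: 0.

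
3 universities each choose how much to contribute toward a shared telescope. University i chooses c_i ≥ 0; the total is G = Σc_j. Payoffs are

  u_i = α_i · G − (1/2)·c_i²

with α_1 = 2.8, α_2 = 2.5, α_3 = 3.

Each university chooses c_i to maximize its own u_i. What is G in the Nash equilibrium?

8.3

University i's FOC: ∂u_i/∂c_i = α_i − c_i = 0, so c_i* = α_i.
NE contributions = (2.8, 2.5, 3); G = 8.3.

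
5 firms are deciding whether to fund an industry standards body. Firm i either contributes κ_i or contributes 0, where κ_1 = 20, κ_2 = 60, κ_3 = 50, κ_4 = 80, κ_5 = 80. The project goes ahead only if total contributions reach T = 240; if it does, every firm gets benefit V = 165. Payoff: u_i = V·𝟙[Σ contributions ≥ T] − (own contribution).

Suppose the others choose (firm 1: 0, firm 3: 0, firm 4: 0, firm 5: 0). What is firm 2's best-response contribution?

Others' total = 0. Even contributing 60 gives 60 < 240: no benefit either way.
Best response: 0.

0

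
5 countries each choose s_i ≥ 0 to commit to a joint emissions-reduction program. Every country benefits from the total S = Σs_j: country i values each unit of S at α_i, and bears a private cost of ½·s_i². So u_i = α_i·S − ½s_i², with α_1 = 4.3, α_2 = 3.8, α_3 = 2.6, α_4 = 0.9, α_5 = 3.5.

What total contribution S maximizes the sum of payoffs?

75.5

Planner FOC: ∂(Σu_j)/∂s_i = (Σα_j) − s_i = 0, so s_i^SO = Σα_j = 15.1 for every i; S^SO = 75.5.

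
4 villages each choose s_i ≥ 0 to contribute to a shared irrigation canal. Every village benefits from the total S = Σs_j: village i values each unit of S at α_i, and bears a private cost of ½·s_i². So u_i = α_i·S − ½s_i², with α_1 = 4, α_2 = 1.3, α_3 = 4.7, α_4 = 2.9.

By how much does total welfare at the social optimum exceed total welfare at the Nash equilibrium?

Village i's FOC: ∂u_i/∂s_i = α_i − s_i = 0, so s_i* = α_i.
NE contributions = (4, 1.3, 4.7, 2.9); S = 12.9.
W^NE = (Σα)·S − ½Σα_i² = 12.9² − ½·48.19 = 142.315.
Planner sets s_i = Σα_j = 12.9 for every i, so S^SO = 4·12.9 = 51.6.
W^SO = (Σα)·S^SO − ½·4·(Σα)² = (4/2)·12.9² = 332.82.
Deadweight loss = W^SO − W^NE = 190.505.

190.505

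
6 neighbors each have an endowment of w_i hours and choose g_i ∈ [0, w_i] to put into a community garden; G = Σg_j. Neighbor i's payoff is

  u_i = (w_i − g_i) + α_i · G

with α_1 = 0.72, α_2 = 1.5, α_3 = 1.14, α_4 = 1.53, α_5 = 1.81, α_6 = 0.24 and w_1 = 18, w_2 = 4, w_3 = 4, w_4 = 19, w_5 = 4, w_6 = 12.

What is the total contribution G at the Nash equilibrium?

∂u_i/∂g_i = α_i − 1, so neighbor i contributes w_i if α_i > 1, else 0.
α_i > 1 for i ∈ {2, 3, 4, 5}; NE contributions (0, 4, 4, 19, 4, 0), G = 31.

31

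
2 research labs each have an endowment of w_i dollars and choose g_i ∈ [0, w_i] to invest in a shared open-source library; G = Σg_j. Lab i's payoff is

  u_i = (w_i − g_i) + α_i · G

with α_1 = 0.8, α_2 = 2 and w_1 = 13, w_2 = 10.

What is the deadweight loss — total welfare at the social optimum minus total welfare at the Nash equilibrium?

∂u_i/∂g_i = α_i − 1, so lab i contributes w_i if α_i > 1, else 0.
α_i > 1 for i ∈ {2}; NE contributions (0, 10), G = 10.
W^NE = Σw_i − G^NE + (Σα_i)·G^NE = 23 + 1.8·10 = 41.
Planner: ∂(Σu_j)/∂g_i = Σα_j − 1 = 1.8 > 0, so everyone contributes w_i; G^SO = 23, W^SO = 23 + 1.8·23 = 64.4.
Deadweight loss = 23.4.

23.4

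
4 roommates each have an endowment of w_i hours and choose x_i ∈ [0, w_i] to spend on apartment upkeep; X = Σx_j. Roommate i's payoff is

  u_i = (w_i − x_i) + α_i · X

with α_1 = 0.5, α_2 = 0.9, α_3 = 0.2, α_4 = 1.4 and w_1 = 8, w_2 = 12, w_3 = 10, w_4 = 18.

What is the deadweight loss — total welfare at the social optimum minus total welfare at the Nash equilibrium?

60

∂u_i/∂x_i = α_i − 1, so roommate i contributes w_i if α_i > 1, else 0.
α_i > 1 for i ∈ {4}; NE contributions (0, 0, 0, 18), X = 18.
W^NE = Σw_i − X^NE + (Σα_i)·X^NE = 48 + 2·18 = 84.
Planner: ∂(Σu_j)/∂x_i = Σα_j − 1 = 2 > 0, so everyone contributes w_i; X^SO = 48, W^SO = 48 + 2·48 = 144.
Deadweight loss = 60.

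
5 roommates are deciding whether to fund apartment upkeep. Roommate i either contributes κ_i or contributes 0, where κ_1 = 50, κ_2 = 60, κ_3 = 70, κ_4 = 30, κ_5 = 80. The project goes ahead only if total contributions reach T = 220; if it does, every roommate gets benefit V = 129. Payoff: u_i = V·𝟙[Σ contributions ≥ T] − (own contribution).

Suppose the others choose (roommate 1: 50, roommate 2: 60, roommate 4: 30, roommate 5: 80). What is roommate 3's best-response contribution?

0

Others' total = 220 ≥ 220; contributing adds cost 70 for no extra benefit.
Best response: 0.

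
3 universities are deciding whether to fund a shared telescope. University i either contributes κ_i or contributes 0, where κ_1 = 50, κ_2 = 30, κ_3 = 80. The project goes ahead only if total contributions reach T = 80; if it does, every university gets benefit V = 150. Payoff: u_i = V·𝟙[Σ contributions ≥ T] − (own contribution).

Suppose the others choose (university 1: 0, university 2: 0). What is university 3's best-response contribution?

Others' total = 0. Contributing 80 brings total to 80 ≥ 80: gain V − κ_3 = 70.
Best response: 80.

80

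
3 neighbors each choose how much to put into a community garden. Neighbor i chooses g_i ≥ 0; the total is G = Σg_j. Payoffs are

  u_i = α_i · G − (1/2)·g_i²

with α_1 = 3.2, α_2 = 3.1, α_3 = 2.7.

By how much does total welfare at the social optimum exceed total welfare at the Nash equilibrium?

54.07

Neighbor i's FOC: ∂u_i/∂g_i = α_i − g_i = 0, so g_i* = α_i.
NE contributions = (3.2, 3.1, 2.7); G = 9.
W^NE = (Σα)·G − ½Σα_i² = 9² − ½·27.14 = 67.43.
Planner sets g_i = Σα_j = 9 for every i, so G^SO = 3·9 = 27.
W^SO = (Σα)·G^SO − ½·3·(Σα)² = (3/2)·9² = 121.5.
Deadweight loss = W^SO − W^NE = 54.07.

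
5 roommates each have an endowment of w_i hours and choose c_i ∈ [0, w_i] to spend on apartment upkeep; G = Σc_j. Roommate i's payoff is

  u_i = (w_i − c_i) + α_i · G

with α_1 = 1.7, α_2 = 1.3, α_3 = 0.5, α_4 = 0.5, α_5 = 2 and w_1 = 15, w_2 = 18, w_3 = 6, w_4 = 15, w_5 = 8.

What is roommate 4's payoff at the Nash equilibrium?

35.5

∂u_i/∂c_i = α_i − 1, so roommate i contributes w_i if α_i > 1, else 0.
α_i > 1 for i ∈ {1, 2, 5}; NE contributions (15, 18, 0, 0, 8), G = 41.
u_4 = (15 − 0) + 0.5·41 = 35.5.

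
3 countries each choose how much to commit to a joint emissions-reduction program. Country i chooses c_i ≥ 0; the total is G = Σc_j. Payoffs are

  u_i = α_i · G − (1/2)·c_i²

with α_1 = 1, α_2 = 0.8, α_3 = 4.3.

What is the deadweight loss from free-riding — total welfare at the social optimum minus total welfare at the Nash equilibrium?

28.67

Country i's FOC: ∂u_i/∂c_i = α_i − c_i = 0, so c_i* = α_i.
NE contributions = (1, 0.8, 4.3); G = 6.1.
W^NE = (Σα)·G − ½Σα_i² = 6.1² − ½·20.13 = 27.145.
Planner sets c_i = Σα_j = 6.1 for every i, so G^SO = 3·6.1 = 18.3.
W^SO = (Σα)·G^SO − ½·3·(Σα)² = (3/2)·6.1² = 55.815.
Deadweight loss = W^SO − W^NE = 28.67.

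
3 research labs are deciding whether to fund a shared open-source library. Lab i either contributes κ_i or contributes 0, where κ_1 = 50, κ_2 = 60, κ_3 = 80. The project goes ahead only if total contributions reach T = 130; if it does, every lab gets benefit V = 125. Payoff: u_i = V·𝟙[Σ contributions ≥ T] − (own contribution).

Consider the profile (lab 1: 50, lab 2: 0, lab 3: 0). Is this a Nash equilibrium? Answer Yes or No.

No

Total = 50 < 130: not provided.
Lab 1 (pledges 50, payoff -50): dropping to 0 → total 0, payoff 0. Profitable deviation.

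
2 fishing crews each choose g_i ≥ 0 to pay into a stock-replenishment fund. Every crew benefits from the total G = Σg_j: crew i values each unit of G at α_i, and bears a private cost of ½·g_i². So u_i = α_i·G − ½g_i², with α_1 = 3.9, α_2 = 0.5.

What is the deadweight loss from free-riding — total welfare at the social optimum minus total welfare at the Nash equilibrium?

7.73

Crew i's FOC: ∂u_i/∂g_i = α_i − g_i = 0, so g_i* = α_i.
NE contributions = (3.9, 0.5); G = 4.4.
W^NE = (Σα)·G − ½Σα_i² = 4.4² − ½·15.46 = 11.63.
Planner sets g_i = Σα_j = 4.4 for every i, so G^SO = 2·4.4 = 8.8.
W^SO = (Σα)·G^SO − ½·2·(Σα)² = (2/2)·4.4² = 19.36.
Deadweight loss = W^SO − W^NE = 7.73.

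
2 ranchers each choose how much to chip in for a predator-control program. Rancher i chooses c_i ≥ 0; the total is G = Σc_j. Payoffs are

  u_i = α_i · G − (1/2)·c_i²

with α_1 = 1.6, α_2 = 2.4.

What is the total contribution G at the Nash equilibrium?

Rancher i's FOC: ∂u_i/∂c_i = α_i − c_i = 0, so c_i* = α_i.
NE contributions = (1.6, 2.4); G = 4.

4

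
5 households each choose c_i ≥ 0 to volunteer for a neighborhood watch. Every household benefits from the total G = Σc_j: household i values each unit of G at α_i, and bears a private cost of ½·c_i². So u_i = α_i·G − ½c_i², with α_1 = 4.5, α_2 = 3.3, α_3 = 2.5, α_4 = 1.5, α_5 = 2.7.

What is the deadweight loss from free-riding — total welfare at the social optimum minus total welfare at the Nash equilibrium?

338.84

Household i's FOC: ∂u_i/∂c_i = α_i − c_i = 0, so c_i* = α_i.
NE contributions = (4.5, 3.3, 2.5, 1.5, 2.7); G = 14.5.
W^NE = (Σα)·G − ½Σα_i² = 14.5² − ½·46.93 = 186.785.
Planner sets c_i = Σα_j = 14.5 for every i, so G^SO = 5·14.5 = 72.5.
W^SO = (Σα)·G^SO − ½·5·(Σα)² = (5/2)·14.5² = 525.625.
Deadweight loss = W^SO − W^NE = 338.84.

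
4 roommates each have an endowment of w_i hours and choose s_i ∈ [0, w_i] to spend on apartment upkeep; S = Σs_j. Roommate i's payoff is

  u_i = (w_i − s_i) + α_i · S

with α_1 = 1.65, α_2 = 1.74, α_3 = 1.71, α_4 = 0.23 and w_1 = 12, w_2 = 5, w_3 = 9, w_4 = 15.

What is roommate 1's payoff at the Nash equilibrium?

42.9

∂u_i/∂s_i = α_i − 1, so roommate i contributes w_i if α_i > 1, else 0.
α_i > 1 for i ∈ {1, 2, 3}; NE contributions (12, 5, 9, 0), S = 26.
u_1 = (12 − 12) + 1.65·26 = 42.9.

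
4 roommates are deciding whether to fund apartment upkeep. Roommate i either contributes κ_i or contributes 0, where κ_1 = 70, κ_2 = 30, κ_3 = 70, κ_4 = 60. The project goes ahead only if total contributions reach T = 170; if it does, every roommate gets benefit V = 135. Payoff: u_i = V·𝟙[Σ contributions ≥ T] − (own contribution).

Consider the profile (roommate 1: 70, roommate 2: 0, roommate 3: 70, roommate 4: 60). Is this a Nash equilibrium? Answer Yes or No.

Total = 200 ≥ 170: provided.
Roommate 1 (pledges 70, payoff 65): dropping to 0 → total 130, payoff 0. No gain.
Roommate 2 (pledges 0, payoff 135): pledging 30 → total 230, payoff 105. No gain.
Roommate 3 (pledges 70, payoff 65): dropping to 0 → total 130, payoff 0. No gain.
Roommate 4 (pledges 60, payoff 75): dropping to 0 → total 140, payoff 0. No gain.

Yes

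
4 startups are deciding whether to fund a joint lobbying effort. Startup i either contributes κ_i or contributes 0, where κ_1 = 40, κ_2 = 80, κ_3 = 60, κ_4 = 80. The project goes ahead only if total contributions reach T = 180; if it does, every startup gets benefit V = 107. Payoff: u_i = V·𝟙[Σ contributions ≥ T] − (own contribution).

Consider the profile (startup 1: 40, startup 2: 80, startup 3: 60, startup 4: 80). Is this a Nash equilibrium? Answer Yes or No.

No

Total = 260 ≥ 180: provided.
Startup 1 (pledges 40, payoff 67): dropping to 0 → total 220, payoff 107. Profitable deviation.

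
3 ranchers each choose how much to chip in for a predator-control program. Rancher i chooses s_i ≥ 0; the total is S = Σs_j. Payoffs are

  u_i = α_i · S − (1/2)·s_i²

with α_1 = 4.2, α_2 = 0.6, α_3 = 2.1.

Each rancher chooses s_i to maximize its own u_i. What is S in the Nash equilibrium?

Rancher i's FOC: ∂u_i/∂s_i = α_i − s_i = 0, so s_i* = α_i.
NE contributions = (4.2, 0.6, 2.1); S = 6.9.

6.9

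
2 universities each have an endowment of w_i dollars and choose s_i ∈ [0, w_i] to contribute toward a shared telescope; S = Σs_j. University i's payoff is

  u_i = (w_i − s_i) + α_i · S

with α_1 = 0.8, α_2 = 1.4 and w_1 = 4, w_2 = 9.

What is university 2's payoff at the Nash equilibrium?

∂u_i/∂s_i = α_i − 1, so university i contributes w_i if α_i > 1, else 0.
α_i > 1 for i ∈ {2}; NE contributions (0, 9), S = 9.
u_2 = (9 − 9) + 1.4·9 = 12.6.

12.6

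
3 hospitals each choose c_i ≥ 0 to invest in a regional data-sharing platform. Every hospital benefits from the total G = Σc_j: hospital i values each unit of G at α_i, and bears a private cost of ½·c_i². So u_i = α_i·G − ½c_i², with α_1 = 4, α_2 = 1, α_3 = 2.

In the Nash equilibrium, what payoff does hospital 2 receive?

Hospital i's FOC: ∂u_i/∂c_i = α_i − c_i = 0, so c_i* = α_i.
NE contributions = (4, 1, 2); G = 7.
u_2 = α_2·G − ½·(c_2)² = 1·7 − ½·1² = 6.5.

6.5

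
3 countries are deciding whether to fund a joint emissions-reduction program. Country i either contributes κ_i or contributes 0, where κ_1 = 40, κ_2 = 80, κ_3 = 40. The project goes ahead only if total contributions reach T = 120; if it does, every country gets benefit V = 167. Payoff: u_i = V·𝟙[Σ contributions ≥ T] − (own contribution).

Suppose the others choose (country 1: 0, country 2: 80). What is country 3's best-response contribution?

Others' total = 80. Contributing 40 brings total to 120 ≥ 120: gain V − κ_3 = 127.
Best response: 40.

40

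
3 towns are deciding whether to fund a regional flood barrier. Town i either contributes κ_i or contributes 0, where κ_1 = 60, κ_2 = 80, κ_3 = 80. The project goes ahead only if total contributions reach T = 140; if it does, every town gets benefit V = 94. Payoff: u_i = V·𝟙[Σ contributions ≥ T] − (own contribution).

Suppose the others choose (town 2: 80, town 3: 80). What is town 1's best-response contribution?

0

Others' total = 160 ≥ 140; contributing adds cost 60 for no extra benefit.
Best response: 0.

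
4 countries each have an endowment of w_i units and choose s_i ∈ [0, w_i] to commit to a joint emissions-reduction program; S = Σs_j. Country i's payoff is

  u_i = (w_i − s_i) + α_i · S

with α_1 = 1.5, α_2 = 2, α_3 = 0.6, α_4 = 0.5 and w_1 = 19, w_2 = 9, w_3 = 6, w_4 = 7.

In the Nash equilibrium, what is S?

28

∂u_i/∂s_i = α_i − 1, so country i contributes w_i if α_i > 1, else 0.
α_i > 1 for i ∈ {1, 2}; NE contributions (19, 9, 0, 0), S = 28.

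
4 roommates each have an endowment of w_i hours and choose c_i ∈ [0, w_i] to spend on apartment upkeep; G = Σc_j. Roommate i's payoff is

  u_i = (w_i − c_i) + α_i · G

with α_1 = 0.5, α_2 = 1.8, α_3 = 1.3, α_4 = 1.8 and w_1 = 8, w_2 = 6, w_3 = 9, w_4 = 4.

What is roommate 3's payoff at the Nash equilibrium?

∂u_i/∂c_i = α_i − 1, so roommate i contributes w_i if α_i > 1, else 0.
α_i > 1 for i ∈ {2, 3, 4}; NE contributions (0, 6, 9, 4), G = 19.
u_3 = (9 − 9) + 1.3·19 = 24.7.

24.7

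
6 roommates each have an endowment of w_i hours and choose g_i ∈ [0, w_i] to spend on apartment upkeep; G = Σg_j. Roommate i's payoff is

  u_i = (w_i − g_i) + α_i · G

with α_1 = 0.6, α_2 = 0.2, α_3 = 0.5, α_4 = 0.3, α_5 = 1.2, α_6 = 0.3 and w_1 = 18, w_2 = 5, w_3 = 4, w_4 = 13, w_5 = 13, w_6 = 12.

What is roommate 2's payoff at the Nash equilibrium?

∂u_i/∂g_i = α_i − 1, so roommate i contributes w_i if α_i > 1, else 0.
α_i > 1 for i ∈ {5}; NE contributions (0, 0, 0, 0, 13, 0), G = 13.
u_2 = (5 − 0) + 0.2·13 = 7.6.

7.6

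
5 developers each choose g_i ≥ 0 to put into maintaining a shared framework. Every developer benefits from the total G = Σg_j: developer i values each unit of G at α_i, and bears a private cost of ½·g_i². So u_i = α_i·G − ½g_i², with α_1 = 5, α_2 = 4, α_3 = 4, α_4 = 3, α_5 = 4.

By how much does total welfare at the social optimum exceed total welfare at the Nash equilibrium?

Developer i's FOC: ∂u_i/∂g_i = α_i − g_i = 0, so g_i* = α_i.
NE contributions = (5, 4, 4, 3, 4); G = 20.
W^NE = (Σα)·G − ½Σα_i² = 20² − ½·82 = 359.
Planner sets g_i = Σα_j = 20 for every i, so G^SO = 5·20 = 100.
W^SO = (Σα)·G^SO − ½·5·(Σα)² = (5/2)·20² = 1000.
Deadweight loss = W^SO − W^NE = 641.

641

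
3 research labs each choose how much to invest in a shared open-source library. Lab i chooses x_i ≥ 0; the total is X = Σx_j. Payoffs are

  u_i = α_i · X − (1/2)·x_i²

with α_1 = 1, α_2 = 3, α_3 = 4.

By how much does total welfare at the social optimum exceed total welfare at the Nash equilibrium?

Lab i's FOC: ∂u_i/∂x_i = α_i − x_i = 0, so x_i* = α_i.
NE contributions = (1, 3, 4); X = 8.
W^NE = (Σα)·X − ½Σα_i² = 8² − ½·26 = 51.
Planner sets x_i = Σα_j = 8 for every i, so X^SO = 3·8 = 24.
W^SO = (Σα)·X^SO − ½·3·(Σα)² = (3/2)·8² = 96.
Deadweight loss = W^SO − W^NE = 45.

45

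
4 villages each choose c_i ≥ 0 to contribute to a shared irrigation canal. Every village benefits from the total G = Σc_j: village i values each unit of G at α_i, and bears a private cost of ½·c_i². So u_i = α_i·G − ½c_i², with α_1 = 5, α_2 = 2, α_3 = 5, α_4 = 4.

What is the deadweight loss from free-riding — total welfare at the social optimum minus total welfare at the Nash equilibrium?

Village i's FOC: ∂u_i/∂c_i = α_i − c_i = 0, so c_i* = α_i.
NE contributions = (5, 2, 5, 4); G = 16.
W^NE = (Σα)·G − ½Σα_i² = 16² − ½·70 = 221.
Planner sets c_i = Σα_j = 16 for every i, so G^SO = 4·16 = 64.
W^SO = (Σα)·G^SO − ½·4·(Σα)² = (4/2)·16² = 512.
Deadweight loss = W^SO − W^NE = 291.

291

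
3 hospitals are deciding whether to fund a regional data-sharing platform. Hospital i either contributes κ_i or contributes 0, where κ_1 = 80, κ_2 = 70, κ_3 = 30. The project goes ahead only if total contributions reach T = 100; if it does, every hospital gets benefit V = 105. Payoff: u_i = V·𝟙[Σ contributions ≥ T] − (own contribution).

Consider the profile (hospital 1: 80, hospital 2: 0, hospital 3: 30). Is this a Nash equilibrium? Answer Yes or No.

Yes

Total = 110 ≥ 100: provided.
Hospital 1 (pledges 80, payoff 25): dropping to 0 → total 30, payoff 0. No gain.
Hospital 2 (pledges 0, payoff 105): pledging 70 → total 180, payoff 35. No gain.
Hospital 3 (pledges 30, payoff 75): dropping to 0 → total 80, payoff 0. No gain.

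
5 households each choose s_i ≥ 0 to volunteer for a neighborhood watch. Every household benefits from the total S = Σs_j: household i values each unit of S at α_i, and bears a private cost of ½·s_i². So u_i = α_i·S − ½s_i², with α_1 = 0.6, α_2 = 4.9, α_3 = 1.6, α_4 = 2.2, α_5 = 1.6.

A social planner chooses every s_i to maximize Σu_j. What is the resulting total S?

54.5

Planner FOC: ∂(Σu_j)/∂s_i = (Σα_j) − s_i = 0, so s_i^SO = Σα_j = 10.9 for every i; S^SO = 54.5.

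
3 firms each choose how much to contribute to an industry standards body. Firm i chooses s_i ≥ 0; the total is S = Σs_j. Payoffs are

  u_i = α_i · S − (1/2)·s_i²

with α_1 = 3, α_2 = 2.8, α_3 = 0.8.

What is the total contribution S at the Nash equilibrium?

6.6

Firm i's FOC: ∂u_i/∂s_i = α_i − s_i = 0, so s_i* = α_i.
NE contributions = (3, 2.8, 0.8); S = 6.6.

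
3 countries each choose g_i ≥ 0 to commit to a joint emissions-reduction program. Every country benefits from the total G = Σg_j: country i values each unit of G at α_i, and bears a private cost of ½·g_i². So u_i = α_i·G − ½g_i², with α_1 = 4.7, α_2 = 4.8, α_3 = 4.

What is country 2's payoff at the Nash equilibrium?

Country i's FOC: ∂u_i/∂g_i = α_i − g_i = 0, so g_i* = α_i.
NE contributions = (4.7, 4.8, 4); G = 13.5.
u_2 = α_2·G − ½·(g_2)² = 4.8·13.5 − ½·4.8² = 53.28.

53.28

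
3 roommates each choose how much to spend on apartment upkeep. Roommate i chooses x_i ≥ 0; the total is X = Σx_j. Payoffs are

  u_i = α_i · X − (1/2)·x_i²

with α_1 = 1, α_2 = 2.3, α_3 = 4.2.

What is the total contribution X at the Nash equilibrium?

7.5

Roommate i's FOC: ∂u_i/∂x_i = α_i − x_i = 0, so x_i* = α_i.
NE contributions = (1, 2.3, 4.2); X = 7.5.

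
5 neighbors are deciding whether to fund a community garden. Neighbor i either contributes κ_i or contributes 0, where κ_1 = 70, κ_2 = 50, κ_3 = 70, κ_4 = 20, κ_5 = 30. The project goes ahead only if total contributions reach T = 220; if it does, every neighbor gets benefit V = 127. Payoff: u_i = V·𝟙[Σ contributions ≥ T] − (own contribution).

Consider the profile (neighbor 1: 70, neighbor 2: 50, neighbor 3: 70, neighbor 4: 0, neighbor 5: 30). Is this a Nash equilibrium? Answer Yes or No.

Total = 220 ≥ 220: provided.
Neighbor 1 (pledges 70, payoff 57): dropping to 0 → total 150, payoff 0. No gain.
Neighbor 2 (pledges 50, payoff 77): dropping to 0 → total 170, payoff 0. No gain.
Neighbor 3 (pledges 70, payoff 57): dropping to 0 → total 150, payoff 0. No gain.
Neighbor 4 (pledges 0, payoff 127): pledging 20 → total 240, payoff 107. No gain.
Neighbor 5 (pledges 30, payoff 97): dropping to 0 → total 190, payoff 0. No gain.

Yes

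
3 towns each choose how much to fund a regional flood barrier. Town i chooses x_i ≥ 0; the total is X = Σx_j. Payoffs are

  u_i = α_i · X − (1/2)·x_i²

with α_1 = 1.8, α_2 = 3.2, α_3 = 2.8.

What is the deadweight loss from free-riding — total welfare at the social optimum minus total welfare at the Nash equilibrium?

Town i's FOC: ∂u_i/∂x_i = α_i − x_i = 0, so x_i* = α_i.
NE contributions = (1.8, 3.2, 2.8); X = 7.8.
W^NE = (Σα)·X − ½Σα_i² = 7.8² − ½·21.32 = 50.18.
Planner sets x_i = Σα_j = 7.8 for every i, so X^SO = 3·7.8 = 23.4.
W^SO = (Σα)·X^SO − ½·3·(Σα)² = (3/2)·7.8² = 91.26.
Deadweight loss = W^SO − W^NE = 41.08.

41.08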